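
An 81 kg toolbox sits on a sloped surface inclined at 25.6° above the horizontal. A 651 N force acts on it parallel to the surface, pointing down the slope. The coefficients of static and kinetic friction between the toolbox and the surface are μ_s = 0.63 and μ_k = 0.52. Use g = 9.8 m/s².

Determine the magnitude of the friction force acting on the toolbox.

Perpendicular to the surface, N = m g cos θ = 81·9.8·cos 25.6° = 715.9 N.
The friction needed for equilibrium is m g sin θ + P = 343 + 651 = 994 N, measured positive up-slope.
The static-friction ceiling is μ_s N = 0.63 × 715.9 = 451 N.
|994| exceeds 451 N, so the toolbox slips down-slope; friction is kinetic, f = μ_k N = 0.52×715.9 = 372 N.

f ≈ 372 N (up the incline)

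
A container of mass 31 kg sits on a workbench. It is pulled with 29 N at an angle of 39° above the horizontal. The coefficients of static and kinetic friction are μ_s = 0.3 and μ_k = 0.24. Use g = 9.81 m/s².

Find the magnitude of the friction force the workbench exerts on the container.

f ≈ 22.5 N

N = m g − P sin α = 304.1 − 29×sin 39° = 285.9 N.
For equilibrium, f = P cos α = 29×cos 39° = 22.54 N.
μ_s N = 0.3 × 285.9 = 85.76 N.
Since 22.54 N does not exceed the limit, the container stays at rest and f = 22.5 N.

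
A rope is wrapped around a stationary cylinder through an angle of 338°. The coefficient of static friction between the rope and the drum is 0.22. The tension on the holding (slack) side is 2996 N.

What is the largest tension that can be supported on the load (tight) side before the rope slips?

At impending slip the capstan equation gives T₂/T₁ = e^{μβ} with β in radians.
β = 338° × π/180 = 5.899 rad.
e^{μβ} = e^{0.22×5.899} = 3.661.
T₂ = T₁ · e^{μβ} = 2996 × 3.661 = 11000 N.

T_max ≈ 11000 N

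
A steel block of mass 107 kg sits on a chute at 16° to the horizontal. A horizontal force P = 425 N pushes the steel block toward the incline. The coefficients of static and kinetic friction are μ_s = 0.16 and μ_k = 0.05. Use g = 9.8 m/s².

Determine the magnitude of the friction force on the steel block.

f ≈ 120 N (down the incline)

The horizontal push has a component P sin θ into the surface, so N = m g cos θ + P sin θ = 1008 + 117.1 = 1125 N.
Parallel to the incline: P cos θ − m g sin θ = 408.5 − 289 = 119.5 N; the friction needed to balance this is 119.5 N acting down the slope.
Maximum static friction: μ_s N = 0.16 × 1125 = 180 N.
|f_req| = 119.5 ≤ 180 N → the steel block is in equilibrium; friction equals the required value.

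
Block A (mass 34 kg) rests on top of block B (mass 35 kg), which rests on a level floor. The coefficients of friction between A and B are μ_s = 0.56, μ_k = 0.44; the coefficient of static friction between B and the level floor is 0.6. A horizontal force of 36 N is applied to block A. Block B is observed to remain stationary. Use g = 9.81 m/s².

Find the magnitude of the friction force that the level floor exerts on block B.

Normal force at the A–B interface: N₁ = m_A g = 333.5 N.
So the A–B interface can sustain at most μ_s N₁ = 186.8 N of static friction.
P = 36 N is within that limit, so A and B move together (both at rest); the A–B friction is simply f₁ = P = 36 N.
By Newton's third law B feels 36 N forward from A. With B stationary, the floor's static friction on B balances it: f₂ = 36 N (well within μ_s(m_A+m_B)g = 406.1 N).

f ≈ 36 N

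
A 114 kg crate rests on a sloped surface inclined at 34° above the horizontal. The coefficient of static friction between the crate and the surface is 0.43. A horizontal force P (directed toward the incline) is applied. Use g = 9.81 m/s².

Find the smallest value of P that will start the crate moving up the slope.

At impending motion up the slope, friction acts down-slope at its limit: f = μ_s N.
Perpendicular to the incline: N = m g cos θ + P sin θ.
Along the incline: P cos θ = m g sin θ + μ_s N = m g sin θ + μ_s (m g cos θ + P sin θ).
Solving, P (cos θ − μ_s sin θ) = m g (sin θ + μ_s cos θ), so P = 114×9.81×(sin 34° + 0.43 cos 34°)/(cos 34° − 0.43 sin 34°) = 1120×0.9157/0.5886 = 1740 N.

P ≈ 1740 N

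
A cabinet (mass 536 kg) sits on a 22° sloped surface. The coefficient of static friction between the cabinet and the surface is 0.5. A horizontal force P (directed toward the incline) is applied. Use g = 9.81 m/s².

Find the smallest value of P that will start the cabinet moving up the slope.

P ≈ 5960 N

At impending motion up the slope, friction acts down-slope at its limit: f = μ_s N.
Perpendicular to the incline: N = m g cos θ + P sin θ.
Along the incline: P cos θ = m g sin θ + μ_s N = m g sin θ + μ_s (m g cos θ + P sin θ).
Solving, P (cos θ − μ_s sin θ) = m g (sin θ + μ_s cos θ), so P = 536×9.81×(sin 22° + 0.5 cos 22°)/(cos 22° − 0.5 sin 22°) = 5260×0.8382/0.7399 = 5960 N.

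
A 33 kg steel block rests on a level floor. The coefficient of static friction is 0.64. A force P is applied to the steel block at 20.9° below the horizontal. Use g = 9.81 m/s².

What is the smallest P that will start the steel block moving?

N = m g + P sin α (the push presses the steel block into the level floor).
At impending slip, P cos α = μ_s N = μ_s (m g + P sin α).
Solving: P (cos α − μ_s sin α) = μ_s m g → P = 0.64×324/(cos 20.9° − 0.64 sin 20.9°) = 207/0.7059 = 294 N.

P ≈ 294 N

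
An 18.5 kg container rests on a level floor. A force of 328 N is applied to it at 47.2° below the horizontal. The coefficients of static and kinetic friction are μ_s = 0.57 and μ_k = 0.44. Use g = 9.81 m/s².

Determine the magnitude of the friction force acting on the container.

N = m g + P sin α = 181.5 + 328×sin 47.2° = 422.1 N.
Horizontally, friction must balance P cos α = 222.9 N.
μ_s N = 0.57 × 422.1 = 240.6 N.
Since 222.9 N does not exceed the limit, the container stays at rest and f = 223 N.

f ≈ 223 N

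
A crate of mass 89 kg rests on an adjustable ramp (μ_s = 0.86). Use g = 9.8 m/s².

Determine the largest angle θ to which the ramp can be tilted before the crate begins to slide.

At the slip threshold, m g sin θ = μ_s · m g cos θ, so tan θ = μ_s.
θ_max = arctan(0.86) = 40.7°.

θ_max ≈ 40.7°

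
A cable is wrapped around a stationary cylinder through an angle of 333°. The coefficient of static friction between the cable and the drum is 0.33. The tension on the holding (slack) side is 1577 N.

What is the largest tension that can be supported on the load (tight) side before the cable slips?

T_max ≈ 10700 N

At impending slip the capstan equation gives T₂/T₁ = e^{μβ} with β in radians.
β = 333° × π/180 = 5.812 rad.
e^{μβ} = e^{0.33×5.812} = 6.807.
T₂ = T₁ · e^{μβ} = 1577 × 6.807 = 10700 N.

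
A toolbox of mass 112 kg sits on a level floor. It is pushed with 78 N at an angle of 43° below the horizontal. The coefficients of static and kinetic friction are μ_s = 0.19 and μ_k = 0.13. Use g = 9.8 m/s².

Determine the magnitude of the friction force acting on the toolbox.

Vertical equilibrium gives N = m g + P sin α = 1151 N.
The horizontal driving force is P cos α = 57.05 N, so equilibrium needs friction f = 57.05 N.
μ_s N = 0.19 × 1151 = 218.7 N.
57.05 ≤ 218.7 N → static; friction equals the required 57 N.

f ≈ 57 N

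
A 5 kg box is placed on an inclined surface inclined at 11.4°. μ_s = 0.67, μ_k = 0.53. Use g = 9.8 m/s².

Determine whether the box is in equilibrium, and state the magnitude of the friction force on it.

f ≈ 9.69 N

N = m g cos θ = 48 N.
Down-slope weight component: m g sin θ = 9.69 N.
μ_s N = 32.2 N.
9.69 ≤ 32.2 N, so it stays put; friction = 9.69 N.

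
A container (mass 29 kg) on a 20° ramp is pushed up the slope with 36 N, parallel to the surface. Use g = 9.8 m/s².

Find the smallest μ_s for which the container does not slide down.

μ_s,min ≈ 0.229

N = m g cos θ = 267.1 N.
Friction must make up the shortfall along the incline: f = m g sin θ − P = 97.2 − 36 = 61.2 N.
At the threshold f = μ_s N, so μ_s,min = 61.2/267.1 = 0.229.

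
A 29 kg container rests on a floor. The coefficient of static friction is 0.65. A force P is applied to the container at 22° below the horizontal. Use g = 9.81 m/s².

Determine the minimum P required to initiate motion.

N = m g + P sin α (the push presses the container into the floor).
At impending slip, P cos α = μ_s N = μ_s (m g + P sin α).
Solving: P (cos α − μ_s sin α) = μ_s m g → P = 0.65×284/(cos 22° − 0.65 sin 22°) = 185/0.6837 = 270 N.

P ≈ 270 N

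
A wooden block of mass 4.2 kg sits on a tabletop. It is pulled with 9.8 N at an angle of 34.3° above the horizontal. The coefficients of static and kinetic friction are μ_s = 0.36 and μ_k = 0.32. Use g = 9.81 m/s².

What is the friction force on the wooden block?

Vertical equilibrium gives N = m g − P sin α = 35.68 N.
The horizontal driving force is P cos α = 8.096 N, so equilibrium needs friction f = 8.096 N.
μ_s N = 0.36 × 35.68 = 12.84 N.
8.096 ≤ 12.84 N → static; friction equals the required 8.1 N.

f ≈ 8.1 N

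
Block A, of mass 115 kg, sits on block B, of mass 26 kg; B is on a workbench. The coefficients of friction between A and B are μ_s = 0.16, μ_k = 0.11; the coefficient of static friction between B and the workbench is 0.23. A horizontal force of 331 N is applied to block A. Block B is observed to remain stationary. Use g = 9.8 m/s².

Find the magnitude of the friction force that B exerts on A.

Between the blocks, N₁ = m_A g = 1127 N.
So the A–B interface can sustain at most μ_s N₁ = 180.3 N of static friction.
Since P = 331 N > 180.3 N, A slides on B; the A–B friction is kinetic: f₁ = μ_k N₁ = 0.11×1127 = 124 N.
B experiences an equal 124 N forward from A (third law). B is in equilibrium, so the floor supplies f₂ = 124 N of static friction (limit μ_s(m_A+m_B)g = 317.8 N, not exceeded).

f ≈ 124 N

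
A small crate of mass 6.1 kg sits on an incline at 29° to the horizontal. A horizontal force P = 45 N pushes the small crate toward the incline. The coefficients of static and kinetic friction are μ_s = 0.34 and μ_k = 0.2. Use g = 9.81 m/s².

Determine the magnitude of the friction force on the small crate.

f ≈ 10.3 N (down the incline)

Resolve perpendicular to the incline: N = m g cos θ + P sin θ = 6.1×9.81×cos 29° + 45×sin 29° = 74.15 N.
Parallel to the incline: P cos θ − m g sin θ = 39.36 − 29.01 = 10.35 N; the friction needed to balance this is 10.35 N acting down the slope.
The limit of static friction is μ_s N = 25.21 N.
Since 10.35 N is within the 25.21 N limit, the small crate stays put and friction is exactly 10.3 N.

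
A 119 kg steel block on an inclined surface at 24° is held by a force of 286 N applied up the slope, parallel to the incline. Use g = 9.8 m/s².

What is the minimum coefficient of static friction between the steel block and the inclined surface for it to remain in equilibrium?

μ_s,min ≈ 0.177

N = m g cos θ = 1065 N.
Friction must make up the shortfall along the incline: f = m g sin θ − P = 474.3 − 286 = 188.3 N.
At the threshold f = μ_s N, so μ_s,min = 188.3/1065 = 0.177.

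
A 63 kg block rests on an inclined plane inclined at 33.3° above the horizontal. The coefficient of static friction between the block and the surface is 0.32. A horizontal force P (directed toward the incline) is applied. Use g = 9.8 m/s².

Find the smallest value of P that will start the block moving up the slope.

At impending motion up the slope, friction acts down-slope at its limit: f = μ_s N.
Perpendicular to the incline: N = m g cos θ + P sin θ.
Along the incline: P cos θ = m g sin θ + μ_s N = m g sin θ + μ_s (m g cos θ + P sin θ).
Solving, P (cos θ − μ_s sin θ) = m g (sin θ + μ_s cos θ), so P = 63×9.8×(sin 33.3° + 0.32 cos 33.3°)/(cos 33.3° − 0.32 sin 33.3°) = 617×0.8165/0.6601 = 764 N.

P ≈ 764 N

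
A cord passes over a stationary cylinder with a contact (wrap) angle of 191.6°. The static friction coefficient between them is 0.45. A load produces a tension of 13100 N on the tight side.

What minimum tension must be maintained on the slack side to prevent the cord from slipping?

T_min ≈ 2910 N

Capstan equation at impending slip: T_tight/T_slack = e^{μβ}.
β = 191.6° = 3.344 rad; e^{μβ} = e^{0.45×3.344} = 4.503.
T_slack = T_tight / e^{μβ} = 13100 / 4.503 = 2910 N.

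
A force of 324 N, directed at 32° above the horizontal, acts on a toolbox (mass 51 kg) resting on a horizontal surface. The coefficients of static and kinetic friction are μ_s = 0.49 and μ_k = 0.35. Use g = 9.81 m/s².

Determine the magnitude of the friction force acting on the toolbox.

f ≈ 115 N

Vertical equilibrium gives N = m g − P sin α = 328.6 N.
Horizontally, friction must balance P cos α = 274.8 N.
The static-friction limit is μ_s N = 161 N.
The required friction exceeds μ_s N, so the toolbox moves and f = μ_k N = 115 N.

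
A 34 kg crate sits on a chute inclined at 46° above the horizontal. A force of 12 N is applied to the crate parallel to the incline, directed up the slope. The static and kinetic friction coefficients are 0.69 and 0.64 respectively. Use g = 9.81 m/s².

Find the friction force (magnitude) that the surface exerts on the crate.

Normal force: N = m g cos θ = 34 × 9.81 × cos 46° = 231.7 N.
Parallel to the incline, ΣF = 0 gives f = m g sin θ − P = 239.9 − 12 = 227.9 N (up-slope positive).
Static friction can supply at most μ_s N = 159.9 N.
Since |227.9| > 159.9 N, static friction cannot hold it; the crate slides down the incline and kinetic friction applies: f = μ_k N = 0.64 × 231.7 = 148 N.

f ≈ 148 N (up the incline)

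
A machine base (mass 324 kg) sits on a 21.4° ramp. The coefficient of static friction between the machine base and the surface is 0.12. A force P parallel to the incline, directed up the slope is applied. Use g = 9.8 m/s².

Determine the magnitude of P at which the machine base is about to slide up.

P ≈ 1510 N

At impending motion up the slope, friction acts down-slope at its limit: f = μ_s N.
P is parallel to the surface, so N = m g cos θ = 2960 N.
Along the incline: P = m g sin θ + μ_s N = 1160 + 0.12×2960 = 1510 N.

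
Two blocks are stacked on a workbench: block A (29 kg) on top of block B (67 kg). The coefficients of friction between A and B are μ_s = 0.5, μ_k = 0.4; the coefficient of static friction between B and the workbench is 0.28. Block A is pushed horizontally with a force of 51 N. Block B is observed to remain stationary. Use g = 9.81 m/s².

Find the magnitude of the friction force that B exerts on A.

f ≈ 51 N

The normal force B exerts on A is simply A's weight, N₁ = 284.5 N.
So the A–B interface can sustain at most μ_s N₁ = 142.2 N of static friction.
Since P = 51 N ≤ 142.2 N, A does not slip on B; friction on A equals P = 51 N.
B experiences an equal 51 N forward from A (third law). B is in equilibrium, so the floor supplies f₂ = 51 N of static friction (limit μ_s(m_A+m_B)g = 263.7 N, not exceeded).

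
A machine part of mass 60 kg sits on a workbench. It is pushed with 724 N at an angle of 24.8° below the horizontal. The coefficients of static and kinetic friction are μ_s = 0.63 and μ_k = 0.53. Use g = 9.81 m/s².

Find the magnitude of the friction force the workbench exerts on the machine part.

f ≈ 473 N

The vertical component of P adds to the normal force: N = m g + P sin α = 588.6 + 303.7 = 892.3 N.
For equilibrium, f = P cos α = 724×cos 24.8° = 657.2 N.
μ_s N = 0.63 × 892.3 = 562.1 N.
The required friction exceeds μ_s N, so the machine part moves and f = μ_k N = 473 N.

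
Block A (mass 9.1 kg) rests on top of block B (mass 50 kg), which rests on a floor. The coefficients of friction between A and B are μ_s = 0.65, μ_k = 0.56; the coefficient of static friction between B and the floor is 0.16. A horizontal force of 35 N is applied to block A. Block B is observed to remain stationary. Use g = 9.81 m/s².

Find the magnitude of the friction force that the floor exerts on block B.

f ≈ 35 N

Between the blocks, N₁ = m_A g = 89.27 N.
Maximum static friction on A from B: μ_s N₁ = 0.65×89.27 = 58.03 N.
Since P = 35 N ≤ 58.03 N, A does not slip on B; friction on A equals P = 35 N.
B experiences an equal 35 N forward from A (third law). B is in equilibrium, so the floor supplies f₂ = 35 N of static friction (limit μ_s(m_A+m_B)g = 92.76 N, not exceeded).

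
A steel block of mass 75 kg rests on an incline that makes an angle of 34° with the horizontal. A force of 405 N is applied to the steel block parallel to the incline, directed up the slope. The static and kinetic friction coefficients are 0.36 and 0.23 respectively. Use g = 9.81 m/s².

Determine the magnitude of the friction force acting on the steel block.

Perpendicular to the surface, N = m g cos θ = 75·9.81·cos 34° = 610 N.
Parallel to the incline, ΣF = 0 gives f = m g sin θ − P = 411.4 − 405 = 6.426 N (up-slope positive).
The static-friction ceiling is μ_s N = 0.36 × 610 = 219.6 N.
Since |6.426| ≤ 219.6 N, no slip — friction simply equals what equilibrium demands.

f ≈ 6.43 N (up the incline)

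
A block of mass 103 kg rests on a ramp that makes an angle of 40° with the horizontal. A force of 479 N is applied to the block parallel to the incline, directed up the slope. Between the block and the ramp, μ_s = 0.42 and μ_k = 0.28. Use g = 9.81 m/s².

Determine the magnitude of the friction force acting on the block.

The normal reaction is N = m g cos θ = 774 N.
For equilibrium along the incline the friction force must supply f = m g sin θ − P = 649.5 − 479 = 170.5 N (positive meaning up-slope).
Static friction can supply at most μ_s N = 325.1 N.
Since |170.5| ≤ 325.1 N, no slip — friction simply equals what equilibrium demands.

f ≈ 170 N (up the incline)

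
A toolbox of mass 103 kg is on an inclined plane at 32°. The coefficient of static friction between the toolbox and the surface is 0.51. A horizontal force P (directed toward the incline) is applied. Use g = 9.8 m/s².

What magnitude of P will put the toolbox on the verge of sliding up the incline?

At impending motion up the slope, friction acts down-slope at its limit: f = μ_s N.
Perpendicular to the incline: N = m g cos θ + P sin θ.
Along the incline: P cos θ = m g sin θ + μ_s N = m g sin θ + μ_s (m g cos θ + P sin θ).
Solving, P (cos θ − μ_s sin θ) = m g (sin θ + μ_s cos θ), so P = 103×9.8×(sin 32° + 0.51 cos 32°)/(cos 32° − 0.51 sin 32°) = 1010×0.9624/0.5778 = 1680 N.

P ≈ 1680 N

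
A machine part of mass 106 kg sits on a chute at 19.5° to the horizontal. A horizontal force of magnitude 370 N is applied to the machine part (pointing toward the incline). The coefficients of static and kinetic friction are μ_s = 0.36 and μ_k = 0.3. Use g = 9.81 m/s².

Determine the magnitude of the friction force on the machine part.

f ≈ 1.66 N (down the incline)

Normal direction: N = m g cos θ + P sin θ = 1104 N.
Along the incline, the net driving force (taking up-slope positive) is P cos θ − m g sin θ = 348.8 − 347.1 = 1.665 N, so equilibrium requires friction f = -1.665 N (down-slope).
The limit of static friction is μ_s N = 397.3 N.
Since 1.665 N is within the 397.3 N limit, the machine part stays put and friction is exactly 1.66 N.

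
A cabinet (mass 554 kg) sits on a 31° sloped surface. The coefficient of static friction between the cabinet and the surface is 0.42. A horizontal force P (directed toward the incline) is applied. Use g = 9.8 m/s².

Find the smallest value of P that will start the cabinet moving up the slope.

P ≈ 7410 N

At impending motion up the slope, friction acts down-slope at its limit: f = μ_s N.
Perpendicular to the incline: N = m g cos θ + P sin θ.
Along the incline: P cos θ = m g sin θ + μ_s N = m g sin θ + μ_s (m g cos θ + P sin θ).
Solving, P (cos θ − μ_s sin θ) = m g (sin θ + μ_s cos θ), so P = 554×9.8×(sin 31° + 0.42 cos 31°)/(cos 31° − 0.42 sin 31°) = 5430×0.875/0.6409 = 7410 N.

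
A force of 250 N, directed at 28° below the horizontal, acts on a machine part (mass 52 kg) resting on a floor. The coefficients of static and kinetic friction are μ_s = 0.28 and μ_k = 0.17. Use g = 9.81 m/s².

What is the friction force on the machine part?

Vertical equilibrium gives N = m g + P sin α = 627.5 N.
Horizontally, friction must balance P cos α = 220.7 N.
The static-friction limit is μ_s N = 175.7 N.
The required friction exceeds μ_s N, so the machine part moves and f = μ_k N = 107 N.

f ≈ 107 N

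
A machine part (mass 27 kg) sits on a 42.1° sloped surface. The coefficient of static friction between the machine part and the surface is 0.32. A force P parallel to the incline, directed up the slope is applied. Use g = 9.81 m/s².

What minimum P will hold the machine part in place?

P_min ≈ 115 N

The machine part tends to slide down (tan θ > μ_s), so at the point of impending slip friction acts up-slope at its limit: f = μ_s N.
P is parallel to the surface, so N = m g cos θ = 197 N.
Along the incline: P + μ_s N = m g sin θ, so P = 178 − 0.32×197 = 115 N.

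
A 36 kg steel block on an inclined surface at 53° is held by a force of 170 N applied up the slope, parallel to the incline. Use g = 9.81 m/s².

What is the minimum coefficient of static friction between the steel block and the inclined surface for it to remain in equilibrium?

μ_s,min ≈ 0.527

N = m g cos θ = 212.5 N.
Friction must make up the shortfall along the incline: f = m g sin θ − P = 282 − 170 = 112 N.
At the threshold f = μ_s N, so μ_s,min = 112/212.5 = 0.527.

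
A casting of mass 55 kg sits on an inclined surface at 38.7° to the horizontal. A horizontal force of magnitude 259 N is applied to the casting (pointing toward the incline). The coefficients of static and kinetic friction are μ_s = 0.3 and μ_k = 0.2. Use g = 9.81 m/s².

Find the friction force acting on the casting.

Resolve perpendicular to the incline: N = m g cos θ + P sin θ = 55×9.81×cos 38.7° + 259×sin 38.7° = 583 N.
Along the incline, the net driving force (taking up-slope positive) is P cos θ − m g sin θ = 202.1 − 337.3 = -135.2 N, so equilibrium requires friction f = 135.2 N (up-slope).
The limit of static friction is μ_s N = 174.9 N.
|f_req| = 135.2 ≤ 174.9 N → the casting is in equilibrium; friction equals the required value.

f ≈ 135 N (up the incline)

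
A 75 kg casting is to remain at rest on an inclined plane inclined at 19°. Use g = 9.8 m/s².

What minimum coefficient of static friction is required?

μ_s,min ≈ 0.344

At the slip threshold m g sin θ = μ_s m g cos θ, so μ_s,min = tan θ.
μ_s,min = tan 19° = 0.344.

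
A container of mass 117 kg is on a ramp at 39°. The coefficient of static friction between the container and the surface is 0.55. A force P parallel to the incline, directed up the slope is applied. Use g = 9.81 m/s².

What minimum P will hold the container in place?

P_min ≈ 232 N

The container tends to slide down (tan θ > μ_s), so at the point of impending slip friction acts up-slope at its limit: f = μ_s N.
P is parallel to the surface, so N = m g cos θ = 892 N.
Along the incline: P + μ_s N = m g sin θ, so P = 722 − 0.55×892 = 232 N.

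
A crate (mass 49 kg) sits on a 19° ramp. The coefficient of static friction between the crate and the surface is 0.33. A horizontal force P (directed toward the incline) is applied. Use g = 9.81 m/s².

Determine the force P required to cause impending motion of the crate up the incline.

At impending motion up the slope, friction acts down-slope at its limit: f = μ_s N.
Perpendicular to the incline: N = m g cos θ + P sin θ.
Along the incline: P cos θ = m g sin θ + μ_s N = m g sin θ + μ_s (m g cos θ + P sin θ).
Solving, P (cos θ − μ_s sin θ) = m g (sin θ + μ_s cos θ), so P = 49×9.81×(sin 19° + 0.33 cos 19°)/(cos 19° − 0.33 sin 19°) = 481×0.6376/0.8381 = 366 N.

P ≈ 366 N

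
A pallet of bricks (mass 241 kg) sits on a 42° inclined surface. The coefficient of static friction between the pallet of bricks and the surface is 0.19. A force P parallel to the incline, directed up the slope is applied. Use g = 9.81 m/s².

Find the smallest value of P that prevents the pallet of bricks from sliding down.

The pallet of bricks tends to slide down (tan θ > μ_s), so at the point of impending slip friction acts up-slope at its limit: f = μ_s N.
P is parallel to the surface, so N = m g cos θ = 1760 N.
Along the incline: P + μ_s N = m g sin θ, so P = 1580 − 0.19×1760 = 1250 N.

P_min ≈ 1250 N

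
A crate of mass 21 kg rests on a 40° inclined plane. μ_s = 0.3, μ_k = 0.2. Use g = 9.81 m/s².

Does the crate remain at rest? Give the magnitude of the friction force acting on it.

f ≈ 31.6 N

N = m g cos θ = 158 N.
Down-slope weight component: m g sin θ = 132 N.
μ_s N = 47.3 N.
132 > 47.3 N, so it slides; kinetic friction f = μ_k N = 0.2×158 = 31.6 N.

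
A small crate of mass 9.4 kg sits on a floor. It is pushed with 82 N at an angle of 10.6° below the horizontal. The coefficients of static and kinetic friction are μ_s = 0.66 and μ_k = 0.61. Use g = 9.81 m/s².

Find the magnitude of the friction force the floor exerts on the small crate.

f ≈ 65.5 N

N = m g + P sin α = 92.21 + 82×sin 10.6° = 107.3 N.
For equilibrium, f = P cos α = 82×cos 10.6° = 80.6 N.
The static-friction limit is μ_s N = 70.82 N.
The required friction exceeds μ_s N, so the small crate moves and f = μ_k N = 65.5 N.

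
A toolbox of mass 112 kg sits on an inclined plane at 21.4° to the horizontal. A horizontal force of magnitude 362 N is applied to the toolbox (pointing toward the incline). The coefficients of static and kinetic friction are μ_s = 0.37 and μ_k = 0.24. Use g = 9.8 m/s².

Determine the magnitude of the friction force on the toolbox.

f ≈ 63.4 N (up the incline)

Resolve perpendicular to the incline: N = m g cos θ + P sin θ = 112×9.8×cos 21.4° + 362×sin 21.4° = 1154 N.
Along the incline, the net driving force (taking up-slope positive) is P cos θ − m g sin θ = 337 − 400.5 = -63.45 N, so equilibrium requires friction f = 63.45 N (up-slope).
Maximum static friction: μ_s N = 0.37 × 1154 = 427 N.
|f_req| = 63.45 ≤ 427 N → the toolbox is in equilibrium; friction equals the required value.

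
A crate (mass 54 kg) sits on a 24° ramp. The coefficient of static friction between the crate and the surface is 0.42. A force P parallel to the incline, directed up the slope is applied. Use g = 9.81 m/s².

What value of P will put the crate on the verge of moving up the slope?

At impending motion up the slope, friction acts down-slope at its limit: f = μ_s N.
P is parallel to the surface, so N = m g cos θ = 484 N.
Along the incline: P = m g sin θ + μ_s N = 215 + 0.42×484 = 419 N.

P ≈ 419 N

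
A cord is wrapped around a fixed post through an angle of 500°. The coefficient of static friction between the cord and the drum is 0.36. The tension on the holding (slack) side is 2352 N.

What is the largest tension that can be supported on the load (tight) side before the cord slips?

T_max ≈ 54400 N

At impending slip the capstan equation gives T₂/T₁ = e^{μβ} with β in radians.
β = 500° × π/180 = 8.727 rad.
e^{μβ} = e^{0.36×8.727} = 23.14.
T₂ = T₁ · e^{μβ} = 2352 × 23.14 = 54400 N.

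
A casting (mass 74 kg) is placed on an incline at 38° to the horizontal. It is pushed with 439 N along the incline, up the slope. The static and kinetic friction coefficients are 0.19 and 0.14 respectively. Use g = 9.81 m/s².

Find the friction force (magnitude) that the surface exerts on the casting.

Perpendicular to the surface, N = m g cos θ = 74·9.81·cos 38° = 572 N.
For equilibrium along the incline the friction force must supply f = m g sin θ − P = 446.9 − 439 = 7.933 N (positive meaning up-slope).
The static-friction ceiling is μ_s N = 0.19 × 572 = 108.7 N.
Since |7.933| ≤ 108.7 N, static friction is sufficient; f equals the required value, not μ_s N.

f ≈ 7.93 N (up the incline)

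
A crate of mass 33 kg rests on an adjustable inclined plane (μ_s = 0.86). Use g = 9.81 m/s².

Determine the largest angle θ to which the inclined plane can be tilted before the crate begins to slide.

At the slip threshold, m g sin θ = μ_s · m g cos θ, so tan θ = μ_s.
θ_max = arctan(0.86) = 40.7°.

θ_max ≈ 40.7°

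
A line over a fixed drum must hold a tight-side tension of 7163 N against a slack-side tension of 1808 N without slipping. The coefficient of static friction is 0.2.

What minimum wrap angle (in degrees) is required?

T₂/T₁ = e^{μβ} → β = ln(T₂/T₁)/μ.
β = ln(7163/1808)/0.2 = 1.377/0.2 = 6.884 rad.
In degrees: β = 6.884 × 180/π = 394°.

β_min ≈ 394°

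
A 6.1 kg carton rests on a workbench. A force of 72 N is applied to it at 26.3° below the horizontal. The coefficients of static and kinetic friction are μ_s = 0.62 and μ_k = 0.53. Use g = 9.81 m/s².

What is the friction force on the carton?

N = m g + P sin α = 59.84 + 72×sin 26.3° = 91.74 N.
For equilibrium, f = P cos α = 72×cos 26.3° = 64.55 N.
μ_s N = 0.62 × 91.74 = 56.88 N.
The required friction exceeds μ_s N, so the carton moves and f = μ_k N = 48.6 N.

f ≈ 48.6 N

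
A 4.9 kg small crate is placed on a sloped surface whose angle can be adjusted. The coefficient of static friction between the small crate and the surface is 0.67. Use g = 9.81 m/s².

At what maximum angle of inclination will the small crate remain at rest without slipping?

θ_max ≈ 33.8°

At the slip threshold, m g sin θ = μ_s · m g cos θ, so tan θ = μ_s.
θ_max = arctan(0.67) = 33.8°.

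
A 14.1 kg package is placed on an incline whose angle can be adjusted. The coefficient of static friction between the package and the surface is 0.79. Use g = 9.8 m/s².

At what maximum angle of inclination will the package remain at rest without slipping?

θ_max ≈ 38.3°

At the slip threshold, m g sin θ = μ_s · m g cos θ, so tan θ = μ_s.
θ_max = arctan(0.79) = 38.3°.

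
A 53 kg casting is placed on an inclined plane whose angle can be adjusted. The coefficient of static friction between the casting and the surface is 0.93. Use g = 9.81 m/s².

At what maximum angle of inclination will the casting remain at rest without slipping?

θ_max ≈ 42.9°

At the slip threshold, m g sin θ = μ_s · m g cos θ, so tan θ = μ_s.
θ_max = arctan(0.93) = 42.9°.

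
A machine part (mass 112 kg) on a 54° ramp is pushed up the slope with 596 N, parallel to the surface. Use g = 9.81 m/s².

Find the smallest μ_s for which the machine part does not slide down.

μ_s,min ≈ 0.454

N = m g cos θ = 645.8 N.
Friction must make up the shortfall along the incline: f = m g sin θ − P = 888.9 − 596 = 292.9 N.
At the threshold f = μ_s N, so μ_s,min = 292.9/645.8 = 0.454.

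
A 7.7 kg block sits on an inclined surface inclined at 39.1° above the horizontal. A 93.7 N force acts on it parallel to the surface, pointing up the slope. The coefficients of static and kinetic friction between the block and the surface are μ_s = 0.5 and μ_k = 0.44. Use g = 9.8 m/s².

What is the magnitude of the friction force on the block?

Normal force: N = m g cos θ = 7.7 × 9.8 × cos 39.1° = 58.56 N.
The friction needed for equilibrium is m g sin θ − P = 47.59 − 93.7 = -46.11 N, measured positive up-slope.
Static friction can supply at most μ_s N = 29.28 N.
Since |-46.11| > 29.28 N, static friction cannot hold it; the block slides up the incline and kinetic friction applies: f = μ_k N = 0.44 × 58.56 = 25.8 N.

f ≈ 25.8 N (down the incline)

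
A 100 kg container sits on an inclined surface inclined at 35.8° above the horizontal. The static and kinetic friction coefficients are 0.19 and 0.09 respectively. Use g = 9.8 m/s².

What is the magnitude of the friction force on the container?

f ≈ 71.5 N (up the incline)

Perpendicular to the surface, N = m g cos θ = 100·9.8·cos 35.8° = 794.8 N.
For equilibrium along the incline, friction must balance the weight component: f = m g sin θ = 573.3 N up the slope.
The static-friction ceiling is μ_s N = 0.19 × 794.8 = 151 N.
|573.3| exceeds 151 N, so the container slips down-slope; friction is kinetic, f = μ_k N = 0.09×794.8 = 71.5 N.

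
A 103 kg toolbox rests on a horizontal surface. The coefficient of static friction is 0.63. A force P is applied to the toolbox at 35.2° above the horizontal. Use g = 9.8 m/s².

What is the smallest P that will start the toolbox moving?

P ≈ 539 N

N = m g − P sin α (the pull lifts the toolbox).
At impending slip, P cos α = μ_s N = μ_s (m g − P sin α).
Solving: P (cos α + μ_s sin α) = μ_s m g → P = 0.63×1010/(cos 35.2° + 0.63 sin 35.2°) = 636/1.18 = 539 N.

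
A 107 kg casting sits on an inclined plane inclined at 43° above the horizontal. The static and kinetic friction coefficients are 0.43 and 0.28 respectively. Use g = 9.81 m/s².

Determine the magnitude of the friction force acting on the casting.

f ≈ 215 N (up the incline)

Normal force: N = m g cos θ = 107 × 9.81 × cos 43° = 767.7 N.
For equilibrium along the incline, friction must balance the weight component: f = m g sin θ = 715.9 N up the slope.
Maximum static friction available: μ_s N = 0.43 × 767.7 = 330.1 N.
Since |715.9| > 330.1 N, static friction cannot hold it; the casting slides down the incline and kinetic friction applies: f = μ_k N = 0.28 × 767.7 = 215 N.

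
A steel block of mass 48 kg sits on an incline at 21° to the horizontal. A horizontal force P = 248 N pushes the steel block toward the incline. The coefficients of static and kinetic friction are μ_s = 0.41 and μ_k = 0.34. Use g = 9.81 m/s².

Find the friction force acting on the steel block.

Normal direction: N = m g cos θ + P sin θ = 528.5 N.
Along the incline, the net driving force (taking up-slope positive) is P cos θ − m g sin θ = 231.5 − 168.7 = 62.78 N, so equilibrium requires friction f = -62.78 N (down-slope).
The limit of static friction is μ_s N = 216.7 N.
Since 62.78 N is within the 216.7 N limit, the steel block stays put and friction is exactly 62.8 N.

f ≈ 62.8 N (down the incline)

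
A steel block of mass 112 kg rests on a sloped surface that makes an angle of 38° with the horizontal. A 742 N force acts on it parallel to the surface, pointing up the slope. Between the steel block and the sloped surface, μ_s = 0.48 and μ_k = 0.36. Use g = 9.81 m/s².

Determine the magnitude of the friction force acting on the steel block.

Perpendicular to the surface, N = m g cos θ = 112·9.81·cos 38° = 865.8 N.
The friction needed for equilibrium is m g sin θ − P = 676.4 − 742 = -65.56 N, measured positive up-slope.
The static-friction ceiling is μ_s N = 0.48 × 865.8 = 415.6 N.
Since |-65.56| ≤ 415.6 N, no slip — friction simply equals what equilibrium demands.

f ≈ 65.6 N (down the incline)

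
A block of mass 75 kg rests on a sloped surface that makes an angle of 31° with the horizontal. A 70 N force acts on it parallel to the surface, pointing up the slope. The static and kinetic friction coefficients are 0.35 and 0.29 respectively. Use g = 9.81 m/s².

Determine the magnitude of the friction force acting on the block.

Normal force: N = m g cos θ = 75 × 9.81 × cos 31° = 630.7 N.
Parallel to the incline, ΣF = 0 gives f = m g sin θ − P = 378.9 − 70 = 308.9 N (up-slope positive).
Maximum static friction available: μ_s N = 0.35 × 630.7 = 220.7 N.
Since |308.9| > 220.7 N, static friction cannot hold it; the block slides down the incline and kinetic friction applies: f = μ_k N = 0.29 × 630.7 = 183 N.

f ≈ 183 N (up the incline)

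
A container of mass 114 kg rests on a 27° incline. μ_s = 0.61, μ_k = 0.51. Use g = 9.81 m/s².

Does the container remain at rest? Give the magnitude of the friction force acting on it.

f ≈ 508 N

N = m g cos θ = 996 N.
Down-slope weight component: m g sin θ = 508 N.
μ_s N = 608 N.
508 ≤ 608 N, so it stays put; friction = 508 N.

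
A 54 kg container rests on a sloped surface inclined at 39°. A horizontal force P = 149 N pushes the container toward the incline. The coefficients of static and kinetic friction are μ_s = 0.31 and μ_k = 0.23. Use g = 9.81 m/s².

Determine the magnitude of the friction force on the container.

The horizontal push has a component P sin θ into the surface, so N = m g cos θ + P sin θ = 411.7 + 93.77 = 505.5 N.
Parallel to the incline: P cos θ − m g sin θ = 115.8 − 333.4 = -217.6 N; the friction needed to balance this is 217.6 N acting up the slope.
The limit of static friction is μ_s N = 156.7 N.
The required 217.6 N exceeds the static limit, so the container slides down-slope and f = μ_k N = 0.23×505.5 = 116 N.

f ≈ 116 N (up the incline)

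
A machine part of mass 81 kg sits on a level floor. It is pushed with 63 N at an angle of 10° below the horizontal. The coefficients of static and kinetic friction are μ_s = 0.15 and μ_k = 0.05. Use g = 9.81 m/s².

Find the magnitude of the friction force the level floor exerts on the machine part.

N = m g + P sin α = 794.6 + 63×sin 10° = 805.5 N.
The horizontal driving force is P cos α = 62.04 N, so equilibrium needs friction f = 62.04 N.
The static-friction limit is μ_s N = 120.8 N.
62.04 ≤ 120.8 N → static; friction equals the required 62 N.

f ≈ 62 N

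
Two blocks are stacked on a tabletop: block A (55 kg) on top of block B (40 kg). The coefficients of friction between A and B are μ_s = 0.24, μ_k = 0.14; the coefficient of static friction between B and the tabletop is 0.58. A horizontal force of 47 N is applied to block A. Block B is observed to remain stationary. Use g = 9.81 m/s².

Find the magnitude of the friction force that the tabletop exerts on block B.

Normal force at the A–B interface: N₁ = m_A g = 539.6 N.
Maximum static friction on A from B: μ_s N₁ = 0.24×539.6 = 129.5 N.
P = 47 N is within that limit, so A and B move together (both at rest); the A–B friction is simply f₁ = P = 47 N.
B experiences an equal 47 N forward from A (third law). B is in equilibrium, so the floor supplies f₂ = 47 N of static friction (limit μ_s(m_A+m_B)g = 540.5 N, not exceeded).

f ≈ 47 N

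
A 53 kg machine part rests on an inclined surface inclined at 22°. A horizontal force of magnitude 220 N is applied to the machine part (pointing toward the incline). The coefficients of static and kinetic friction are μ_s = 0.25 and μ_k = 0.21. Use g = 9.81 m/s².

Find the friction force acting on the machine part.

The horizontal push has a component P sin θ into the surface, so N = m g cos θ + P sin θ = 482.1 + 82.41 = 564.5 N.
Along the incline, the net driving force (taking up-slope positive) is P cos θ − m g sin θ = 204 − 194.8 = 9.211 N, so equilibrium requires friction f = -9.211 N (down-slope).
The limit of static friction is μ_s N = 141.1 N.
|f_req| = 9.211 ≤ 141.1 N → the machine part is in equilibrium; friction equals the required value.

f ≈ 9.21 N (down the incline)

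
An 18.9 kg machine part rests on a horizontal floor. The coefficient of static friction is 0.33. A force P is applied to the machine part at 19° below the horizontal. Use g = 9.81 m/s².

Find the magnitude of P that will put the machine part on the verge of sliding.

N = m g + P sin α (the push presses the machine part into the horizontal floor).
At impending slip, P cos α = μ_s N = μ_s (m g + P sin α).
Solving: P (cos α − μ_s sin α) = μ_s m g → P = 0.33×185/(cos 19° − 0.33 sin 19°) = 61.2/0.8381 = 73 N.

P ≈ 73 N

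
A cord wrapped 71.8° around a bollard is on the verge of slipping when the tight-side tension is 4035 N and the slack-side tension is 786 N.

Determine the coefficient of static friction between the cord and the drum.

T₂/T₁ = e^{μβ} → μ = ln(T₂/T₁)/β.
β = 71.8° = 1.253 rad.
μ = ln(4035/786)/1.253 = ln(5.134)/1.253 = 1.31.

μ ≈ 1.31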